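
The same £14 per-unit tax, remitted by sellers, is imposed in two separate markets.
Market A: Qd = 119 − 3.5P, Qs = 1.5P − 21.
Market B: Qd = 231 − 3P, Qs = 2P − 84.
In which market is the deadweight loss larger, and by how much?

Market A: pre-tax P* = £28, Q* = 21; post-tax Q = 6.3; deadweight loss = £102.9.
Market B: pre-tax P* = £63, Q* = 42; post-tax Q = 25.2; deadweight loss = £117.6.
Difference: £102.9 vs £117.6 → market B is larger by £14.7.

Market B, by £14.7.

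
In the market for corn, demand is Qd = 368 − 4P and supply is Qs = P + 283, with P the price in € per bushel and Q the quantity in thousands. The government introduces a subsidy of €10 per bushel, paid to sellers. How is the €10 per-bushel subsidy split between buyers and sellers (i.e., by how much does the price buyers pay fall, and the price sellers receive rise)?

Buyers gain €2 per bushel; sellers gain €8 per bushel.

Without the subsidy, 368 − 4P = P + 283 gives 5P = 85, so P* = €17 and Q* = 300.
With a per-unit subsidy paid to sellers, each receives P + 10 per unit sold, so supply becomes Qs = (P + 10) + 283.
Solving gives Q = 308 with buyers paying €15 and sellers receiving €25 (the €10 wedge).
Gain to buyers: €2; to sellers: €8. (They sum to €10.)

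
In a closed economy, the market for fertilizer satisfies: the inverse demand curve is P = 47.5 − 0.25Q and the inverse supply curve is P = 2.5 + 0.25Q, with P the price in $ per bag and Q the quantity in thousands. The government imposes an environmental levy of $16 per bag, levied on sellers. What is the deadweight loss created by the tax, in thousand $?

Rewrite in direct form: Qd = 190 − 4P and Qs = 4P − 10.
Before the tax: set 190 − 4P = 4P − 10 → P* = $25, Q* = 90.
With the tax collected from sellers, supply shifts: Qs = 4(P − 16) − 10.
Solving gives Q = 58 with buyers paying $33 and sellers receiving $17 (the $16 wedge).
Quantity falls by |ΔQ| = |90 − 58| = 32.
DWL = ½ · t · |ΔQ| = ½ · 16 · 32 = $256.

Deadweight loss = $256 thousand.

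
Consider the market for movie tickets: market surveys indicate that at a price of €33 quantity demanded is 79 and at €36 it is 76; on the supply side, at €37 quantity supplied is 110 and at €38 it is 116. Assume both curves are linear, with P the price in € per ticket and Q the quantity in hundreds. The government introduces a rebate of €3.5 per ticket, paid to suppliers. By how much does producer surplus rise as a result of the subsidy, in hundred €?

Demand slope: (76 − 79)/(36 − 33) = -1, so Qd = 112 − P.
Supply slope: (116 − 110)/(38 − 37) = 6, so Qs = 6P − 112.
Before the subsidy: set 112 − P = 6P − 112 → P* = €32, Q* = 80.
With a per-unit subsidy paid to suppliers, each receives P + 3.5 per unit sold, so supply becomes Qs = 6(P + 3.5) − 112.
Solving gives Q = 83 with consumers paying €29 and suppliers receiving €32.5 (the €3.5 wedge).
ΔPS is the trapezoid between Q = 83 and Q = 80 of height €0.5: ½ · (80 + 83) · 0.5 = €40.75.

Producer surplus rises by €40.75 hundred.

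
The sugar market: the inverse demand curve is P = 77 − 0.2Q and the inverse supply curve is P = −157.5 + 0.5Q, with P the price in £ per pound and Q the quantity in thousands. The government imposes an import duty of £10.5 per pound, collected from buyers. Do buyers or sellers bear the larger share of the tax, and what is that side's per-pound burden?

Sellers bear the larger share: £7.5 per pound.

Rewrite in direct form: Qd = 385 − 5P and Qs = 2P + 315.
Before the tax: set 385 − 5P = 2P + 315 → P* = £10, Q* = 335.
With the tax collected from buyers, demand (in seller-price terms) shifts: Qd = 385 − 5(P + 10.5).
Solving gives Q = 320 with buyers paying £13 and sellers receiving £2.5 (the £10.5 wedge).
Per-pound burden: buyers £3, sellers £7.5.
Sellers take the larger share because supply is less price-elastic here (demand slope 5 vs supply slope 2).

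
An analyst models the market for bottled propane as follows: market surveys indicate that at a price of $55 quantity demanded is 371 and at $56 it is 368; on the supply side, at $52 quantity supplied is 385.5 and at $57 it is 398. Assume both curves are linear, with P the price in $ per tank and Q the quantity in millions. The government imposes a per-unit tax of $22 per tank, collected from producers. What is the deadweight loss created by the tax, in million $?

Demand slope: (368 − 371)/(56 − 55) = -3, so Qd = 536 − 3P.
Supply slope: (398 − 385.5)/(57 − 52) = 2.5, so Qs = 2.5P + 255.5.
Before the tax: set 536 − 3P = 2.5P + 255.5 → P* = $51, Q* = 383.
With the tax collected from producers, supply shifts: Qs = 2.5(P − 22) + 255.5.
New equilibrium: buyers pay $61, producers receive $39, Q = 353. (Wedge: Pb − Ps = 22.)
Quantity falls by |ΔQ| = |383 − 353| = 30.
DWL = ½ · t · |ΔQ| = ½ · 22 · 30 = $330.

Deadweight loss = $330 million.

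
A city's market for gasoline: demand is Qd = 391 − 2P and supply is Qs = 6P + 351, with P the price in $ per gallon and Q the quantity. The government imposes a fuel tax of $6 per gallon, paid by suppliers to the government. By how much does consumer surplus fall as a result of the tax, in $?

Without the tax, 391 − 2P = 6P + 351 gives 8P = 40, so P* = $5 and Q* = 381.
With the tax collected from suppliers, supply shifts: Qs = 6(P − 6) + 351.
Solving gives Q = 372 with buyers paying $9.5 and suppliers receiving $3.5 (the $6 wedge).
ΔCS is the trapezoid between Q = 372 and Q = 381 of height $4.5: ½ · (381 + 372) · 4.5 = $1694.25.

Consumer surplus falls by $1694.25.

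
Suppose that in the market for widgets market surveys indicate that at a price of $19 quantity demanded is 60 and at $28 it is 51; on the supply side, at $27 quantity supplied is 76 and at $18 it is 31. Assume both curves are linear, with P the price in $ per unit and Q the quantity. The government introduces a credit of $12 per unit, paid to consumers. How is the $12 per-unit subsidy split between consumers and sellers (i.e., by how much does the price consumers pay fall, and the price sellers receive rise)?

Demand slope: (51 − 60)/(28 − 19) = -1, so Qd = 79 − P.
Supply slope: (31 − 76)/(18 − 27) = 5, so Qs = 5P − 59.
Without the subsidy, 79 − P = 5P − 59 gives 6P = 138, so P* = $23 and Q* = 56.
With a per-unit subsidy paid to consumers, each effectively pays P − 12, so demand becomes Qd = 79 − (P − 12).
New equilibrium: consumers pay $13, sellers receive $25, Q = 66. (Wedge: Pb − Ps = −12.)
Gain to consumers: $10; to sellers: $2. (They sum to $12.)

Consumers gain $10 per unit; sellers gain $2 per unit.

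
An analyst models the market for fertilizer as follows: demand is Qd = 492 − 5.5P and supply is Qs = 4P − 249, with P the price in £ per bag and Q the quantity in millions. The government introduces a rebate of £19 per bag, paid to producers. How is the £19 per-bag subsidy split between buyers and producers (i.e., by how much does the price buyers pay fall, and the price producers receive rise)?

Before the subsidy: set 492 − 5.5P = 4P − 249 → P* = £78, Q* = 63.
With a per-unit subsidy paid to producers, each receives P + 19 per unit sold, so supply becomes Qs = 4(P + 19) − 249.
Solving gives Q = 107 with buyers paying £70 and producers receiving £89 (the £19 wedge).
Gain to buyers: £8; to producers: £11. (They sum to £19.)

Buyers gain £8 per bag; producers gain £11 per bag.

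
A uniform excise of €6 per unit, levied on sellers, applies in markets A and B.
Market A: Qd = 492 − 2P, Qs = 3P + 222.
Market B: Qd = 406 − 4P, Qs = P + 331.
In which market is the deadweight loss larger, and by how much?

Market A, by €7.2.

Market A: pre-tax P* = €54, Q* = 384; post-tax Q = 376.8; deadweight loss = €21.6.
Market B: pre-tax P* = €15, Q* = 346; post-tax Q = 341.2; deadweight loss = €14.4.
Difference: €21.6 vs €14.4 → market A is larger by €7.2.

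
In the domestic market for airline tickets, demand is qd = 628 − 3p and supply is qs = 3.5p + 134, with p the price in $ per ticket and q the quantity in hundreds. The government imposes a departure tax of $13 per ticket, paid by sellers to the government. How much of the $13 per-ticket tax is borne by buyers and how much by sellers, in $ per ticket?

Buyers bear $7 per ticket; sellers bear $6 per ticket.

Before the tax: set 628 − 3p = 3.5p + 134 → p* = $76, q* = 400.
With the tax collected from sellers, supply shifts: qs = 3.5(p − 13) + 134.
Solving gives q = 379 with buyers paying $83 and sellers receiving $70 (the $13 wedge).
Burden on buyers: $7; on sellers: $6. (They sum to $13.)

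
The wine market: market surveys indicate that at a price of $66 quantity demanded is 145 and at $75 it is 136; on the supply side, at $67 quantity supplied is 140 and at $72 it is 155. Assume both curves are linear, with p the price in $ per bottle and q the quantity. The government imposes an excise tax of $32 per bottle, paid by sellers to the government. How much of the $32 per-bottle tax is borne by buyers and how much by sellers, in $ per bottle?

Buyers bear $24 per bottle; sellers bear $8 per bottle.

Demand slope: (136 − 145)/(75 − 66) = -1, so qd = 211 − p.
Supply slope: (155 − 140)/(72 − 67) = 3, so qs = 3p − 61.
Before the tax: set 211 − p = 3p − 61 → p* = $68, q* = 143.
With the tax collected from sellers, supply shifts: qs = 3(p − 32) − 61.
New equilibrium: buyers pay $92, sellers receive $60, q = 119. (Wedge: pb − ps = 32.)
Burden on buyers: $24; on sellers: $8. (They sum to $32.)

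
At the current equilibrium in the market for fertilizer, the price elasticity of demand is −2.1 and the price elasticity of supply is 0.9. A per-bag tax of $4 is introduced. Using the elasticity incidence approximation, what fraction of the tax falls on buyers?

Buyers' share ≈ 0.3.

Incidence ratio: buyers' share ≈ εs / (εs + |εd|) = 0.9 / (0.9 + 2.1) = 0.3.
Supply is the less elastic side, so buyers bear the smaller share.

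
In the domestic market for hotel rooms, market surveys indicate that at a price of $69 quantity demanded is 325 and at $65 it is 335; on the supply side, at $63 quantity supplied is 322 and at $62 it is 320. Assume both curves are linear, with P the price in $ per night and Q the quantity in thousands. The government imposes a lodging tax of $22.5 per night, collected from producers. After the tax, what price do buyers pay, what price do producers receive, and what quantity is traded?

Demand slope: (335 − 325)/(65 − 69) = -2.5, so Qd = 497.5 − 2.5P.
Supply slope: (320 − 322)/(62 − 63) = 2, so Qs = 2P + 196.
Before the tax: set 497.5 − 2.5P = 2P + 196 → P* = $67, Q* = 330.
With the tax collected from producers, supply shifts: Qs = 2(P − 22.5) + 196.
Solving gives Q = 305 with buyers paying $77 and producers receiving $54.5 (the $22.5 wedge).
The less price-elastic side of the market bears the larger share of a per-unit tax.

Buyers pay $77; producers receive $54.5; quantity = 305.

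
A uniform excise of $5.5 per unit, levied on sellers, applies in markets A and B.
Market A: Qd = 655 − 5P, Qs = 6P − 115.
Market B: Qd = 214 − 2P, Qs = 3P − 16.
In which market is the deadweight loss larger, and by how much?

Market A: pre-tax P* = $70, Q* = 305; post-tax Q = 290; deadweight loss = $41.25.
Market B: pre-tax P* = $46, Q* = 122; post-tax Q = 115.4; deadweight loss = $18.15.
Difference: $41.25 vs $18.15 → market A is larger by $23.1.

Market A, by $23.1.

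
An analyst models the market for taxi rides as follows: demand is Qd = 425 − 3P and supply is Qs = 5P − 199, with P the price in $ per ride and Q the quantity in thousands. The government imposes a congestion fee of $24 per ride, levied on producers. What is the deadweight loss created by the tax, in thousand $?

Deadweight loss = $540 thousand.

Before the tax: set 425 − 3P = 5P − 199 → P* = $78, Q* = 191.
With the tax collected from producers, supply shifts: Qs = 5(P − 24) − 199.
Solving gives Q = 146 with buyers paying $93 and producers receiving $69 (the $24 wedge).
Quantity falls by |ΔQ| = |191 − 146| = 45.
DWL = ½ · t · |ΔQ| = ½ · 24 · 45 = $540.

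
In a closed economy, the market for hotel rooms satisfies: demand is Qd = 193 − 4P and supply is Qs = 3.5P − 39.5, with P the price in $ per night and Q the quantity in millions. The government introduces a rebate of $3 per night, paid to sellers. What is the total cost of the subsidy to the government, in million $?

Government outlay = $223.8 million.

Without the subsidy, 193 − 4P = 3.5P − 39.5 gives 7.5P = 232.5, so P* = $31 and Q* = 69.
With a per-unit subsidy paid to sellers, each receives P + 3 per unit sold, so supply becomes Qs = 3.5(P + 3) − 39.5.
New equilibrium: buyers pay $29.6, sellers receive $32.6, Q = 74.6. (Wedge: Pb − Ps = −3.)
Outlay = t · Q = 3 · 74.6 = $223.8.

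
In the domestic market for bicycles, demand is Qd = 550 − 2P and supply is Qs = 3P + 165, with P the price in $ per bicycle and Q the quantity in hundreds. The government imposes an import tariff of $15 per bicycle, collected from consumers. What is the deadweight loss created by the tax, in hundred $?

Without the tax, 550 − 2P = 3P + 165 gives 5P = 385, so P* = $77 and Q* = 396.
With the tax collected from consumers, demand (in seller-price terms) shifts: Qd = 550 − 2(P + 15).
New equilibrium: consumers pay $86, producers receive $71, Q = 378. (Wedge: Pb − Ps = 15.)
Quantity falls by |ΔQ| = |396 − 378| = 18.
DWL = ½ · t · |ΔQ| = ½ · 15 · 18 = $135.

Deadweight loss = $135 hundred.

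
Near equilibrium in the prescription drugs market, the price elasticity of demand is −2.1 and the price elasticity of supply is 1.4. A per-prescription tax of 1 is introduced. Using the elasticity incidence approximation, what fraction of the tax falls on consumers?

Incidence ratio: consumers' share ≈ εs / (εs + |εd|) = 1.4 / (1.4 + 2.1) = 0.4.
Supply is the less elastic side, so consumers bear the smaller share.

Consumers' share ≈ 0.4.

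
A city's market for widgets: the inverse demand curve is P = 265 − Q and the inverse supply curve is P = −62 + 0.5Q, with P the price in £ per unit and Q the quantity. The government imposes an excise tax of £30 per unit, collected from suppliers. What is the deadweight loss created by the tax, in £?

Deadweight loss = £300.

Rewrite in direct form: Qd = 265 − P and Qs = 2P + 124.
Without the tax, 265 − P = 2P + 124 gives 3P = 141, so P* = £47 and Q* = 218.
With the tax collected from suppliers, supply shifts: Qs = 2(P − 30) + 124.
New equilibrium: consumers pay £67, suppliers receive £37, Q = 198. (Wedge: Pb − Ps = 30.)
Quantity falls by |ΔQ| = |218 − 198| = 20.
DWL = ½ · t · |ΔQ| = ½ · 30 · 20 = £300.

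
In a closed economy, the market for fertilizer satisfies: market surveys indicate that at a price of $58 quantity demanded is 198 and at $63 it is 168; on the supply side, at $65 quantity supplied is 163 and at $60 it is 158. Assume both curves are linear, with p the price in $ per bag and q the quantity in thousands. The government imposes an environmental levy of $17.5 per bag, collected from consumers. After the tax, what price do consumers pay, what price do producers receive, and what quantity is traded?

Consumers pay $66.5; producers receive $49; quantity = 147.

Demand slope: (168 − 198)/(63 − 58) = -6, so qd = 546 − 6p.
Supply slope: (158 − 163)/(60 − 65) = 1, so qs = p + 98.
Before the tax: set 546 − 6p = p + 98 → p* = $64, q* = 162.
With the tax collected from consumers, demand (in seller-price terms) shifts: qd = 546 − 6(p + 17.5).
Solving gives q = 147 with consumers paying $66.5 and producers receiving $49 (the $17.5 wedge).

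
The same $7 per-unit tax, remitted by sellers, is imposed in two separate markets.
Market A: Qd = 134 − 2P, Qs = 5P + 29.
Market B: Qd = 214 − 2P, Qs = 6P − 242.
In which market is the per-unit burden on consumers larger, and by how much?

Market A: pre-tax P* = $15, Q* = 104; post-tax Q = 94; per-unit burden on consumers = $5.
Market B: pre-tax P* = $57, Q* = 100; post-tax Q = 89.5; per-unit burden on consumers = $5.25.
Difference: $5 vs $5.25 → market B is larger by $0.25.

Market B, by $0.25.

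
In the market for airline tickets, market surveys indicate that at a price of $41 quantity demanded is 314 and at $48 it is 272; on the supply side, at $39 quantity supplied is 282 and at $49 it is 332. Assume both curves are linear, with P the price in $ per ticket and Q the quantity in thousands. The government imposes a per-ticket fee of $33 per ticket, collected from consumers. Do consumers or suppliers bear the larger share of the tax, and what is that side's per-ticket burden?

Demand slope: (272 − 314)/(48 − 41) = -6, so Qd = 560 − 6P.
Supply slope: (332 − 282)/(49 − 39) = 5, so Qs = 5P + 87.
Before the tax: set 560 − 6P = 5P + 87 → P* = $43, Q* = 302.
With the tax collected from consumers, demand (in seller-price terms) shifts: Qd = 560 − 6(P + 33).
New equilibrium: consumers pay $58, suppliers receive $25, Q = 212. (Wedge: Pb − Ps = 33.)
Per-ticket burden: consumers $15, suppliers $18.
Suppliers take the larger share because supply is less price-elastic here (demand slope 6 vs supply slope 5).
The less price-elastic side of the market bears the larger share of a per-unit tax.

Suppliers bear the larger share: $18 per ticket.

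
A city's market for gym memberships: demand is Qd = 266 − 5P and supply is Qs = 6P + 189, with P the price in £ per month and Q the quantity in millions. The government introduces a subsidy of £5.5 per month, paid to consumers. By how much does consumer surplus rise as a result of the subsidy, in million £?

Before the subsidy: set 266 − 5P = 6P + 189 → P* = £7, Q* = 231.
With a per-unit subsidy paid to consumers, each effectively pays P − 5.5, so demand becomes Qd = 266 − 5(P − 5.5).
Solving gives Q = 246 with consumers paying £4 and producers receiving £9.5 (the £5.5 wedge).
ΔCS is the trapezoid between Q = 246 and Q = 231 of height £3: ½ · (231 + 246) · 3 = £715.5.

Consumer surplus rises by £715.5 million.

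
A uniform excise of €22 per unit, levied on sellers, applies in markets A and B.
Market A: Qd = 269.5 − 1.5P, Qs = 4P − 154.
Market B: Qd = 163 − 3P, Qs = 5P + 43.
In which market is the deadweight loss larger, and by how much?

Market A: pre-tax P* = €77, Q* = 154; post-tax Q = 130; deadweight loss = €264.
Market B: pre-tax P* = €15, Q* = 118; post-tax Q = 76.75; deadweight loss = €453.75.
Difference: €264 vs €453.75 → market B is larger by €189.75.

Market B, by €189.75.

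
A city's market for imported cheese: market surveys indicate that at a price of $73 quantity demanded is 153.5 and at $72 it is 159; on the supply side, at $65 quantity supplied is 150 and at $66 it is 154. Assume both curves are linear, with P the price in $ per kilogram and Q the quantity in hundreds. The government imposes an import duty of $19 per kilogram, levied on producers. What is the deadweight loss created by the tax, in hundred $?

Deadweight loss = $418 hundred.

Demand slope: (159 − 153.5)/(72 − 73) = -5.5, so Qd = 555 − 5.5P.
Supply slope: (154 − 150)/(66 − 65) = 4, so Qs = 4P − 110.
Before the tax: set 555 − 5.5P = 4P − 110 → P* = $70, Q* = 170.
With the tax collected from producers, supply shifts: Qs = 4(P − 19) − 110.
Solving gives Q = 126 with consumers paying $78 and producers receiving $59 (the $19 wedge).
Quantity falls by |ΔQ| = |170 − 126| = 44.
DWL = ½ · t · |ΔQ| = ½ · 19 · 44 = $418.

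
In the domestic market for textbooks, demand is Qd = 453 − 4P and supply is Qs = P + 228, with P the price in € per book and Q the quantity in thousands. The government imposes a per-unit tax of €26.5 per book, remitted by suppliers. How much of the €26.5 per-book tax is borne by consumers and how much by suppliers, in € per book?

Without the tax, 453 − 4P = P + 228 gives 5P = 225, so P* = €45 and Q* = 273.
With the tax collected from suppliers, supply shifts: Qs = (P − 26.5) + 228.
Solving gives Q = 251.8 with consumers paying €50.3 and suppliers receiving €23.8 (the €26.5 wedge).
Burden on consumers: €5.3; on suppliers: €21.2. (They sum to €26.5.)

Consumers bear €5.3 per book; suppliers bear €21.2 per book.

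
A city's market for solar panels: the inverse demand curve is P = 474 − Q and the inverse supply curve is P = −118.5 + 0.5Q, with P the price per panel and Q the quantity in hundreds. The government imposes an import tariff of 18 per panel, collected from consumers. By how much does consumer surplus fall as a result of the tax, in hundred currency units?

Inverting to Q(P) form: Qd = 474 − P; Qs = 2P + 237.
Without the tax, 474 − P = 2P + 237 gives 3P = 237, so P* = 79 and Q* = 395.
With the tax collected from consumers, demand (in seller-price terms) shifts: Qd = 474 − (P + 18).
New equilibrium: consumers pay 91, producers receive 73, Q = 383. (Wedge: Pb − Ps = 18.)
ΔCS is the trapezoid between Q = 383 and Q = 395 of height 12: ½ · (395 + 383) · 12 = 4668.

Consumer surplus falls by 4668 hundred.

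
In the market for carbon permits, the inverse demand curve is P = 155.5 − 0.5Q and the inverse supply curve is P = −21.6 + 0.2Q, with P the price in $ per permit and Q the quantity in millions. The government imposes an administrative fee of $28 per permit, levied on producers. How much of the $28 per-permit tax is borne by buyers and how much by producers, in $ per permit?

Buyers bear $20 per permit; producers bear $8 per permit.

Inverting to Q(P) form: Qd = 311 − 2P; Qs = 5P + 108.
Before the tax: set 311 − 2P = 5P + 108 → P* = $29, Q* = 253.
With the tax collected from producers, supply shifts: Qs = 5(P − 28) + 108.
New equilibrium: buyers pay $49, producers receive $21, Q = 213. (Wedge: Pb − Ps = 28.)
Burden on buyers: $20; on producers: $8. (They sum to $28.)
The less price-elastic side of the market bears the larger share of a per-unit tax.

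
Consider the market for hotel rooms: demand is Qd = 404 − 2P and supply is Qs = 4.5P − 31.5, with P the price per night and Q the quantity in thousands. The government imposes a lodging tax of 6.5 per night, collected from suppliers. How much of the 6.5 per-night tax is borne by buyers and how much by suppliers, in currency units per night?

Buyers bear 4.5 per night; suppliers bear 2 per night.

Before the tax: set 404 − 2P = 4.5P − 31.5 → P* = 67, Q* = 270.
With the tax collected from suppliers, supply shifts: Qs = 4.5(P − 6.5) − 31.5.
Solving gives Q = 261 with buyers paying 71.5 and suppliers receiving 65 (the 6.5 wedge).
Burden on buyers: 4.5; on suppliers: 2. (They sum to 6.5.)
The less price-elastic side of the market bears the larger share of a per-unit tax.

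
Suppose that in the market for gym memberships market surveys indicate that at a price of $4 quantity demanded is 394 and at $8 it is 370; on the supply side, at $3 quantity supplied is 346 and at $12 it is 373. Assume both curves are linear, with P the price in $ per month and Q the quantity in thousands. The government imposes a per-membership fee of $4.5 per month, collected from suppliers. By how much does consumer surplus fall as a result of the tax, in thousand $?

Demand slope: (370 − 394)/(8 − 4) = -6, so Qd = 418 − 6P.
Supply slope: (373 − 346)/(12 − 3) = 3, so Qs = 3P + 337.
Without the tax, 418 − 6P = 3P + 337 gives 9P = 81, so P* = $9 and Q* = 364.
With the tax collected from suppliers, supply shifts: Qs = 3(P − 4.5) + 337.
Solving gives Q = 355 with buyers paying $10.5 and suppliers receiving $6 (the $4.5 wedge).
ΔCS is the trapezoid between Q = 355 and Q = 364 of height $1.5: ½ · (364 + 355) · 1.5 = $539.25.

Consumer surplus falls by $539.25 thousand.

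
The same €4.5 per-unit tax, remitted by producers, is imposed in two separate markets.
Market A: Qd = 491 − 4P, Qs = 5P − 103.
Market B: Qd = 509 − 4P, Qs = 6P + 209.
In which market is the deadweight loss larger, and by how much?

Market B, by €1.8.

Market A: pre-tax P* = €66, Q* = 227; post-tax Q = 217; deadweight loss = €22.5.
Market B: pre-tax P* = €30, Q* = 389; post-tax Q = 378.2; deadweight loss = €24.3.
Difference: €22.5 vs €24.3 → market B is larger by €1.8.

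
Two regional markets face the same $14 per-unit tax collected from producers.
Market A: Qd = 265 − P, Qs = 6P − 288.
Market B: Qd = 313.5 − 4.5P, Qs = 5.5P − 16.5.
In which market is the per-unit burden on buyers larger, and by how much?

Market A: pre-tax P* = $79, Q* = 186; post-tax Q = 174; per-unit burden on buyers = $12.
Market B: pre-tax P* = $33, Q* = 165; post-tax Q = 130.35; per-unit burden on buyers = $7.7.
Difference: $12 vs $7.7 → market A is larger by $4.3.

Market A, by $4.3.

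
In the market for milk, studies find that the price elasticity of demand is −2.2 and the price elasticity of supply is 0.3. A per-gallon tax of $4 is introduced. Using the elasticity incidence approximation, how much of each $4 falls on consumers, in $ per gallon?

Consumers bear ≈ $0.48 per gallon.

Incidence ratio: consumers' share ≈ εs / (εs + |εd|) = 0.3 / (0.3 + 2.2) = 0.12.
So consumers bear ≈ 0.12 × $4 = $0.48; suppliers bear $3.52.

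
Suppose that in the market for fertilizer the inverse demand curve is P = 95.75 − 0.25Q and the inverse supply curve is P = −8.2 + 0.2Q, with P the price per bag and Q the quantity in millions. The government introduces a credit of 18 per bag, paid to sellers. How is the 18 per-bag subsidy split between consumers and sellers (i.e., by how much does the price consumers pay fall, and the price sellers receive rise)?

Consumers gain 10 per bag; sellers gain 8 per bag.

Rewrite in direct form: Qd = 383 − 4P and Qs = 5P + 41.
Before the subsidy: set 383 − 4P = 5P + 41 → P* = 38, Q* = 231.
With a per-unit subsidy paid to sellers, each receives P + 18 per unit sold, so supply becomes Qs = 5(P + 18) + 41.
Solving gives Q = 271 with consumers paying 28 and sellers receiving 46 (the 18 wedge).
Gain to consumers: 10; to sellers: 8. (They sum to 18.)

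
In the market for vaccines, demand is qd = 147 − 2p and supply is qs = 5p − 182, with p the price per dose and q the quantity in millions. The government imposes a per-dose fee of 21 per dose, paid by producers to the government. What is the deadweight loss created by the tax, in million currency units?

Deadweight loss = 315 million.

Without the tax, 147 − 2p = 5p − 182 gives 7p = 329, so p* = 47 and q* = 53.
With the tax collected from producers, supply shifts: qs = 5(p − 21) − 182.
New equilibrium: buyers pay 62, producers receive 41, q = 23. (Wedge: pb − ps = 21.)
Quantity falls by |ΔQ| = |53 − 23| = 30.
DWL = ½ · t · |ΔQ| = ½ · 21 · 30 = 315.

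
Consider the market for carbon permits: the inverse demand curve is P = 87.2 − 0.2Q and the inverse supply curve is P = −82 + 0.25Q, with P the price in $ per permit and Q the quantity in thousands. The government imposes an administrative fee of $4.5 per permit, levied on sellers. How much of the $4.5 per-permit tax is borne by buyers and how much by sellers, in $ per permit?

Rewrite in direct form: Qd = 436 − 5P and Qs = 4P + 328.
Without the tax, 436 − 5P = 4P + 328 gives 9P = 108, so P* = $12 and Q* = 376.
With the tax collected from sellers, supply shifts: Qs = 4(P − 4.5) + 328.
New equilibrium: buyers pay $14, sellers receive $9.5, Q = 366. (Wedge: Pb − Ps = 4.5.)
Burden on buyers: $2; on sellers: $2.5. (They sum to $4.5.)
The less price-elastic side of the market bears the larger share of a per-unit tax.

Buyers bear $2 per permit; sellers bear $2.5 per permit.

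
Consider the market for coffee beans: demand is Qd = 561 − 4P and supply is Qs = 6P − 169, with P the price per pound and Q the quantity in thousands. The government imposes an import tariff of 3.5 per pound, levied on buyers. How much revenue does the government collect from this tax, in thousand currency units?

Tax revenue = 912.1 thousand.

Before the tax: set 561 − 4P = 6P − 169 → P* = 73, Q* = 269.
With the tax collected from buyers, demand (in seller-price terms) shifts: Qd = 561 − 4(P + 3.5).
Solving gives Q = 260.6 with buyers paying 75.1 and producers receiving 71.6 (the 3.5 wedge).
Revenue = t · Q = 3.5 · 260.6 = 912.1.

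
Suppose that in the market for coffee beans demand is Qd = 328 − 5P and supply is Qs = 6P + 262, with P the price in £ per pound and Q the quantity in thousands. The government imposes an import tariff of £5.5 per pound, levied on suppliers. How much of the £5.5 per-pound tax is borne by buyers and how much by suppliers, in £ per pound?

Before the tax: set 328 − 5P = 6P + 262 → P* = £6, Q* = 298.
With the tax collected from suppliers, supply shifts: Qs = 6(P − 5.5) + 262.
New equilibrium: buyers pay £9, suppliers receive £3.5, Q = 283. (Wedge: Pb − Ps = 5.5.)
Burden on buyers: £3; on suppliers: £2.5. (They sum to £5.5.)

Buyers bear £3 per pound; suppliers bear £2.5 per pound.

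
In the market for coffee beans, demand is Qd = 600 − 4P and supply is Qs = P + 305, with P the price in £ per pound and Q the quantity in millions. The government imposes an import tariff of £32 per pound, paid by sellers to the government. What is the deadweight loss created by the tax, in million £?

Deadweight loss = £409.6 million.

Before the tax: set 600 − 4P = P + 305 → P* = £59, Q* = 364.
With the tax collected from sellers, supply shifts: Qs = (P − 32) + 305.
New equilibrium: buyers pay £65.4, sellers receive £33.4, Q = 338.4. (Wedge: Pb − Ps = 32.)
Quantity falls by |ΔQ| = |364 − 338.4| = 25.6.
DWL = ½ · t · |ΔQ| = ½ · 32 · 25.6 = £409.6.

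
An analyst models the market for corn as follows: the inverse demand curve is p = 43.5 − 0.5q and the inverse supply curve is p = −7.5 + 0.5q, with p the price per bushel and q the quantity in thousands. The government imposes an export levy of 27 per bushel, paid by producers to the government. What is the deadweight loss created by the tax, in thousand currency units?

Deadweight loss = 364.5 thousand.

Inverting to q(p) form: qd = 87 − 2p; qs = 2p + 15.
Without the tax, 87 − 2p = 2p + 15 gives 4p = 72, so p* = 18 and q* = 51.
With the tax collected from producers, supply shifts: qs = 2(p − 27) + 15.
Solving gives q = 24 with consumers paying 31.5 and producers receiving 4.5 (the 27 wedge).
Quantity falls by |ΔQ| = |51 − 24| = 27.
DWL = ½ · t · |ΔQ| = ½ · 27 · 27 = 364.5.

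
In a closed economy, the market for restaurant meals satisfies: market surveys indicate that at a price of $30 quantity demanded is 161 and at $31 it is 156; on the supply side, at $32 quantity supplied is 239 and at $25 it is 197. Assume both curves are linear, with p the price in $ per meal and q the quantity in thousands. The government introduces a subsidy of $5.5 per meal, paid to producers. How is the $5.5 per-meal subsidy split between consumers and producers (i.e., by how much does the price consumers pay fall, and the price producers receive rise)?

Demand slope: (156 − 161)/(31 − 30) = -5, so qd = 311 − 5p.
Supply slope: (197 − 239)/(25 − 32) = 6, so qs = 6p + 47.
Without the subsidy, 311 − 5p = 6p + 47 gives 11p = 264, so p* = $24 and q* = 191.
With a per-unit subsidy paid to producers, each receives p + 5.5 per unit sold, so supply becomes qs = 6(p + 5.5) + 47.
Solving gives q = 206 with consumers paying $21 and producers receiving $26.5 (the $5.5 wedge).
Gain to consumers: $3; to producers: $2.5. (They sum to $5.5.)

Consumers gain $3 per meal; producers gain $2.5 per meal.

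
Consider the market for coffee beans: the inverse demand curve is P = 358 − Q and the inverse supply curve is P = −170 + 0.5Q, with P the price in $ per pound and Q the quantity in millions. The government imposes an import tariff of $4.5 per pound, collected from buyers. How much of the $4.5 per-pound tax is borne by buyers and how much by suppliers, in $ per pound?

Rewrite in direct form: Qd = 358 − P and Qs = 2P + 340.
Before the tax: set 358 − P = 2P + 340 → P* = $6, Q* = 352.
With the tax collected from buyers, demand (in seller-price terms) shifts: Qd = 358 − (P + 4.5).
New equilibrium: buyers pay $9, suppliers receive $4.5, Q = 349. (Wedge: Pb − Ps = 4.5.)
Burden on buyers: $3; on suppliers: $1.5. (They sum to $4.5.)
The less price-elastic side of the market bears the larger share of a per-unit tax.

Buyers bear $3 per pound; suppliers bear $1.5 per pound.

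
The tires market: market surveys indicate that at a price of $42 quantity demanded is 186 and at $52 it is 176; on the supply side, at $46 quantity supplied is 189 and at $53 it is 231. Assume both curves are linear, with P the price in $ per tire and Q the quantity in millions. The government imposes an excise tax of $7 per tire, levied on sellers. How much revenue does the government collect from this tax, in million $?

Tax revenue = $1239 million.

Demand slope: (176 − 186)/(52 − 42) = -1, so Qd = 228 − P.
Supply slope: (231 − 189)/(53 − 46) = 6, so Qs = 6P − 87.
Before the tax: set 228 − P = 6P − 87 → P* = $45, Q* = 183.
With the tax collected from sellers, supply shifts: Qs = 6(P − 7) − 87.
Solving gives Q = 177 with consumers paying $51 and sellers receiving $44 (the $7 wedge).
Revenue = t · Q = 7 · 177 = $1239.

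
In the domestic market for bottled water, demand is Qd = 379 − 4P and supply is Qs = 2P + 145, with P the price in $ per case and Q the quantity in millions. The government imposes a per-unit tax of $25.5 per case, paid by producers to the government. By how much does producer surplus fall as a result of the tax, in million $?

Producer surplus falls by $3502 million.

Before the tax: set 379 − 4P = 2P + 145 → P* = $39, Q* = 223.
With the tax collected from producers, supply shifts: Qs = 2(P − 25.5) + 145.
New equilibrium: consumers pay $47.5, producers receive $22, Q = 189. (Wedge: Pb − Ps = 25.5.)
ΔPS is the trapezoid between Q = 189 and Q = 223 of height $17: ½ · (223 + 189) · 17 = $3502.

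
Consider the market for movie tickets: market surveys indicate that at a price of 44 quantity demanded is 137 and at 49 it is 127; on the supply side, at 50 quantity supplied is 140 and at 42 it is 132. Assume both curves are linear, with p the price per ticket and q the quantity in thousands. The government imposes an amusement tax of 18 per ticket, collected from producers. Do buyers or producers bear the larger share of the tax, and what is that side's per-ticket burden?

Producers bear the larger share: 12 per ticket.

Demand slope: (127 − 137)/(49 − 44) = -2, so qd = 225 − 2p.
Supply slope: (132 − 140)/(42 − 50) = 1, so qs = p + 90.
Before the tax: set 225 − 2p = p + 90 → p* = 45, q* = 135.
With the tax collected from producers, supply shifts: qs = (p − 18) + 90.
New equilibrium: buyers pay 51, producers receive 33, q = 123. (Wedge: pb − ps = 18.)
Per-ticket burden: buyers 6, producers 12.
Producers take the larger share because supply is less price-elastic here (demand slope 2 vs supply slope 1).
The less price-elastic side of the market bears the larger share of a per-unit tax.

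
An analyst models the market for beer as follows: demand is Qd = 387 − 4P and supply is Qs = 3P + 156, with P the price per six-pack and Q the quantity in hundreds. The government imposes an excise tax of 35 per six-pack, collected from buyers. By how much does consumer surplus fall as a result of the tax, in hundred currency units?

Consumer surplus falls by 3375 hundred.

Before the tax: set 387 − 4P = 3P + 156 → P* = 33, Q* = 255.
With the tax collected from buyers, demand (in seller-price terms) shifts: Qd = 387 − 4(P + 35).
Solving gives Q = 195 with buyers paying 48 and producers receiving 13 (the 35 wedge).
ΔCS is the trapezoid between Q = 195 and Q = 255 of height 15: ½ · (255 + 195) · 15 = 3375.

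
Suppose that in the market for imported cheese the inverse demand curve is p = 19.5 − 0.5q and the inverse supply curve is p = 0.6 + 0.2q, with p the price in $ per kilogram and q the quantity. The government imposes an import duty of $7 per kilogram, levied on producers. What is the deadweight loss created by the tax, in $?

Deadweight loss = $35.

Inverting to q(p) form: qd = 39 − 2p; qs = 5p − 3.
Without the tax, 39 − 2p = 5p − 3 gives 7p = 42, so p* = $6 and q* = 27.
With the tax collected from producers, supply shifts: qs = 5(p − 7) − 3.
New equilibrium: buyers pay $11, producers receive $4, q = 17. (Wedge: pb − ps = 7.)
Quantity falls by |ΔQ| = |27 − 17| = 10.
DWL = ½ · t · |ΔQ| = ½ · 7 · 10 = $35.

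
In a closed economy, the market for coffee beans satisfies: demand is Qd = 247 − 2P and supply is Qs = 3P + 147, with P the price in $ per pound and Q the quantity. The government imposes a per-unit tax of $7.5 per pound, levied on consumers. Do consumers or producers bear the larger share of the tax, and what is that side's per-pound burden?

Without the tax, 247 − 2P = 3P + 147 gives 5P = 100, so P* = $20 and Q* = 207.
With the tax collected from consumers, demand (in seller-price terms) shifts: Qd = 247 − 2(P + 7.5).
New equilibrium: consumers pay $24.5, producers receive $17, Q = 198. (Wedge: Pb − Ps = 7.5.)
Per-pound burden: consumers $4.5, producers $3.
Consumers take the larger share because demand is less price-elastic here (demand slope 2 vs supply slope 3).

Consumers bear the larger share: $4.5 per pound.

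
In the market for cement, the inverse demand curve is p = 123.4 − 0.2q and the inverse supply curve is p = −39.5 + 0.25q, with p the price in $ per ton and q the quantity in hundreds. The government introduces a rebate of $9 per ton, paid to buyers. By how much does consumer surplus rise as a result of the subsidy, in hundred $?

Inverting to q(p) form: qd = 617 − 5p; qs = 4p + 158.
Before the subsidy: set 617 − 5p = 4p + 158 → p* = $51, q* = 362.
With a per-unit subsidy paid to buyers, each effectively pays p − 9, so demand becomes qd = 617 − 5(p − 9).
New equilibrium: buyers pay $47, suppliers receive $56, q = 382. (Wedge: pb − ps = −9.)
ΔCS is the trapezoid between Q = 382 and Q = 362 of height $4: ½ · (362 + 382) · 4 = $1488.

Consumer surplus rises by $1488 hundred.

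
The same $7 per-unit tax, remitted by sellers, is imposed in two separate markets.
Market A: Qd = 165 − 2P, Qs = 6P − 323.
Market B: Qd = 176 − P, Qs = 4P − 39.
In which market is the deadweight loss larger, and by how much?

Market A, by $17.15.

Market A: pre-tax P* = $61, Q* = 43; post-tax Q = 32.5; deadweight loss = $36.75.
Market B: pre-tax P* = $43, Q* = 133; post-tax Q = 127.4; deadweight loss = $19.6.
Difference: $36.75 vs $19.6 → market A is larger by $17.15.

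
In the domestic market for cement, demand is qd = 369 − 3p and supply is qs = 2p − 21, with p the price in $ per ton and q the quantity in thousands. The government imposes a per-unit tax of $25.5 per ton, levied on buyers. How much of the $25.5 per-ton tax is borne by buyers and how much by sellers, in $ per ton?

Buyers bear $10.2 per ton; sellers bear $15.3 per ton.

Without the tax, 369 − 3p = 2p − 21 gives 5p = 390, so p* = $78 and q* = 135.
With the tax collected from buyers, demand (in seller-price terms) shifts: qd = 369 − 3(p + 25.5).
Solving gives q = 104.4 with buyers paying $88.2 and sellers receiving $62.7 (the $25.5 wedge).
Burden on buyers: $10.2; on sellers: $15.3. (They sum to $25.5.)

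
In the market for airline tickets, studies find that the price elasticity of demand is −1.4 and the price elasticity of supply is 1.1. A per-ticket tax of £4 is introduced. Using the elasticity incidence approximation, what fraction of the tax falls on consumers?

Consumers' share ≈ 0.44.

Incidence ratio: consumers' share ≈ εs / (εs + |εd|) = 1.1 / (1.1 + 1.4) = 0.44.
Supply is the less elastic side, so consumers bear the smaller share.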